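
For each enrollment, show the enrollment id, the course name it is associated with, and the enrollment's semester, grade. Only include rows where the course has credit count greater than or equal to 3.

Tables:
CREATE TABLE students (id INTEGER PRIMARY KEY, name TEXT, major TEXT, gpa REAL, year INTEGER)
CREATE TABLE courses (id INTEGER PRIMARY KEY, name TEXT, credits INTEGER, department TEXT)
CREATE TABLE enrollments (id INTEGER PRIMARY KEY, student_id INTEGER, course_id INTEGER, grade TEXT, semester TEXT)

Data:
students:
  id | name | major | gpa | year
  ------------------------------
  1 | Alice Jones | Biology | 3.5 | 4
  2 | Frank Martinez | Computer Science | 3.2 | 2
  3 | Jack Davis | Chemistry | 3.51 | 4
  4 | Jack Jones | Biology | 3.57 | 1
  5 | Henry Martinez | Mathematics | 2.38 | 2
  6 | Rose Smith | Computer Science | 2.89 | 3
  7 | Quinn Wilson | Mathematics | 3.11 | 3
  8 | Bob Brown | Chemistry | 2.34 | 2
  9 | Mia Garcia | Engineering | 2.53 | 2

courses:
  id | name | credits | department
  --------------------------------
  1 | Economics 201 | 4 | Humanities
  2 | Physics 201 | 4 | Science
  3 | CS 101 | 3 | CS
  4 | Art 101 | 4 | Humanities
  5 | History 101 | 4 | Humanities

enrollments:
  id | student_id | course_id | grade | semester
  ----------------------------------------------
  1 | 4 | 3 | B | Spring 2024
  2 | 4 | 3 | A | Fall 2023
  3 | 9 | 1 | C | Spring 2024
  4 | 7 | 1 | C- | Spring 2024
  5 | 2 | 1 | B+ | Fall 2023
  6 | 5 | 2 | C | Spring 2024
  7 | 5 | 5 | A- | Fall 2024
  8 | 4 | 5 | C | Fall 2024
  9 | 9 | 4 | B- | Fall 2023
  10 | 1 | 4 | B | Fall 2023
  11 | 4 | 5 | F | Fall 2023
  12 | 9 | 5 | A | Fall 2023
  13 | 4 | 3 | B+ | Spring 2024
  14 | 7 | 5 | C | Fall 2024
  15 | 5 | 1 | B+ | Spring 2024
SELECT c.id, p.name AS course, c.semester, c.grade FROM enrollments c JOIN courses p ON c.course_id = p.id WHERE p.credits >= 3

Execution result:
id | course | semester | grade
1 | CS 101 | Spring 2024 | B
2 | CS 101 | Fall 2023 | A
3 | Economics 201 | Spring 2024 | C
4 | Economics 201 | Spring 2024 | C-
5 | Economics 201 | Fall 2023 | B+
6 | Physics 201 | Spring 2024 | C
7 | History 101 | Fall 2024 | A-
8 | History 101 | Fall 2024 | C
9 | Art 101 | Fall 2023 | B-
10 | Art 101 | Fall 2023 | B
11 | History 101 | Fall 2023 | F
12 | History 101 | Fall 2023 | A
13 | CS 101 | Spring 2024 | B+
14 | History 101 | Fall 2024 | C
15 | Economics 201 | Spring 2024 | B+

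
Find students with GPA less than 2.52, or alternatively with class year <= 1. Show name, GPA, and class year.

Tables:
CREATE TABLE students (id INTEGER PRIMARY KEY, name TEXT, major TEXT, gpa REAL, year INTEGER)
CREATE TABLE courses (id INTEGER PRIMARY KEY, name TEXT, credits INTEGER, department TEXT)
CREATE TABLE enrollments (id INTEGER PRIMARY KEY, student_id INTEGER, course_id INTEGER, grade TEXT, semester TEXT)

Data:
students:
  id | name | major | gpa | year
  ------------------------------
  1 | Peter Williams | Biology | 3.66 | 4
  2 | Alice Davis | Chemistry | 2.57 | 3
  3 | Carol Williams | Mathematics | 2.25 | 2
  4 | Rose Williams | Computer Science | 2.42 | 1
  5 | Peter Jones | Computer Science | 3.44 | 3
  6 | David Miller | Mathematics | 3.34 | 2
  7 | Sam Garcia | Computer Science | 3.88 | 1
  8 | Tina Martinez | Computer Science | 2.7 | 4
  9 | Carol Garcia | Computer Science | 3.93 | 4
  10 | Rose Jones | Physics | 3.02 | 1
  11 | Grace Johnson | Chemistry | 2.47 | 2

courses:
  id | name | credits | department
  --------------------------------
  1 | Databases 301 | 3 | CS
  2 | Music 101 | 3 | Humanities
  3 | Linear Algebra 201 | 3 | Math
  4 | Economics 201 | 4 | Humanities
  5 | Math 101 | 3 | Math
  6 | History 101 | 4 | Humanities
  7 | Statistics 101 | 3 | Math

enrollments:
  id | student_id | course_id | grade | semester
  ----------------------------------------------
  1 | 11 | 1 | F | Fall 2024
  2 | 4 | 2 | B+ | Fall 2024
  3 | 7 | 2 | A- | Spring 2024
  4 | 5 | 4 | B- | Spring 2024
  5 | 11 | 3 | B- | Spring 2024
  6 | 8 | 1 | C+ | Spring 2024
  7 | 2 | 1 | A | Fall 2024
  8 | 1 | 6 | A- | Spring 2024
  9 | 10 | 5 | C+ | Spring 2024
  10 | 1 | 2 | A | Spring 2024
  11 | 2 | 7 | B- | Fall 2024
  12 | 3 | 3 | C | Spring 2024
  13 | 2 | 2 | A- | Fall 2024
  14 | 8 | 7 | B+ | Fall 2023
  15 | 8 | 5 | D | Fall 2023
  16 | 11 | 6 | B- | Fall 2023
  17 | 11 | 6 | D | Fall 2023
SELECT name, gpa, year FROM students WHERE gpa < 2.52 OR year <= 1

Execution result:
name | gpa | year
Carol Williams | 2.25 | 2
Rose Williams | 2.42 | 1
Sam Garcia | 3.88 | 1
Rose Jones | 3.02 | 1
Grace Johnson | 2.47 | 2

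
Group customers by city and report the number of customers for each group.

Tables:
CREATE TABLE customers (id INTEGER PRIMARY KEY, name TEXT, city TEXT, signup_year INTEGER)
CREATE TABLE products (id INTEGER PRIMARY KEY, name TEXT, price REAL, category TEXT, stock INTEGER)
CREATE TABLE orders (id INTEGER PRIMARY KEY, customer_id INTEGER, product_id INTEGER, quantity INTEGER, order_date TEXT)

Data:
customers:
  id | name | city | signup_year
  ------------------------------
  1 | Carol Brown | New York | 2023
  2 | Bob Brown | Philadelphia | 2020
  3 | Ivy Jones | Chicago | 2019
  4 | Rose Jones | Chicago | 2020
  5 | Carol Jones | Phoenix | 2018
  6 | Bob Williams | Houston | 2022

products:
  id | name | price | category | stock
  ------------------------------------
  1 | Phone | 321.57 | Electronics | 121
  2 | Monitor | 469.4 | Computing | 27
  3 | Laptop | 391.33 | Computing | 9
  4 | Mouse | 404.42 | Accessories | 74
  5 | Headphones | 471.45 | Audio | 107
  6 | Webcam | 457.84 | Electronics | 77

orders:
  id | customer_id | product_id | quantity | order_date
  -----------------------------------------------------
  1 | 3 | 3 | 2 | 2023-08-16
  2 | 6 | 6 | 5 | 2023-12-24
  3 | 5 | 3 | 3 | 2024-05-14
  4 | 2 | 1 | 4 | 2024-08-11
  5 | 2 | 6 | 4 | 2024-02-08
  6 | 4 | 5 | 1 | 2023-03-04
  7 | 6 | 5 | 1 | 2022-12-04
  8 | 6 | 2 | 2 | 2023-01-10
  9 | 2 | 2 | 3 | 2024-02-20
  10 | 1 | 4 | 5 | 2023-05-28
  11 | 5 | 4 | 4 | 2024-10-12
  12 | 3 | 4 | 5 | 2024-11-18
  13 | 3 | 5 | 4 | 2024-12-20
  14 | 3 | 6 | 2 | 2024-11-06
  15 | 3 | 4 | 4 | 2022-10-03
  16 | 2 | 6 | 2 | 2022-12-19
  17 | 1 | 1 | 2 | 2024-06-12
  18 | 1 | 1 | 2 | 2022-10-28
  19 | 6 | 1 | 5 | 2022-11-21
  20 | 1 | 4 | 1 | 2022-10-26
SELECT city, COUNT(*) AS n FROM customers GROUP BY city

Execution result:
city | n
Chicago | 2
Houston | 1
New York | 1
Philadelphia | 1
Phoenix | 1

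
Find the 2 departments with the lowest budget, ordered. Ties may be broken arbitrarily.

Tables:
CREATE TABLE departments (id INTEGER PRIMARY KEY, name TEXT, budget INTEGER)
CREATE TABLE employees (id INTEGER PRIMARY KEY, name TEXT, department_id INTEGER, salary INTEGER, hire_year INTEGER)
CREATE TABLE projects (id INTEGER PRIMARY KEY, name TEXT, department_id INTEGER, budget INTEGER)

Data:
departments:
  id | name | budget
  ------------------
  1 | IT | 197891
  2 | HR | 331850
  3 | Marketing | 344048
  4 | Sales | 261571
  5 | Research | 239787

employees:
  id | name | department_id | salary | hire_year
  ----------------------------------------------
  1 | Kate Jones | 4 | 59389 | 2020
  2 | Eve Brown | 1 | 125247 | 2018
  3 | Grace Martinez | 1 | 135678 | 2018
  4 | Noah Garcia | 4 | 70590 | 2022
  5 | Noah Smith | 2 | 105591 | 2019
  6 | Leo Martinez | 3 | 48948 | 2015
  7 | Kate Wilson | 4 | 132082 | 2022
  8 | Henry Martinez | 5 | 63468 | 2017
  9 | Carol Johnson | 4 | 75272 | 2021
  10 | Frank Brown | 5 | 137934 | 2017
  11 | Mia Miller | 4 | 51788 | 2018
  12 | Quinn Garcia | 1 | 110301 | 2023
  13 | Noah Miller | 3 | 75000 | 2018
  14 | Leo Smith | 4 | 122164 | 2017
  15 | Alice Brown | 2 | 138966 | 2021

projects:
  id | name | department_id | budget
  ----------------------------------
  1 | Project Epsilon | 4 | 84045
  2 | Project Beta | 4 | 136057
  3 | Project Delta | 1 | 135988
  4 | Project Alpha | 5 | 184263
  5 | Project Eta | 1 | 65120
SELECT name, budget FROM departments ORDER BY budget ASC LIMIT 2

Execution result:
name | budget
IT | 197891
Research | 239787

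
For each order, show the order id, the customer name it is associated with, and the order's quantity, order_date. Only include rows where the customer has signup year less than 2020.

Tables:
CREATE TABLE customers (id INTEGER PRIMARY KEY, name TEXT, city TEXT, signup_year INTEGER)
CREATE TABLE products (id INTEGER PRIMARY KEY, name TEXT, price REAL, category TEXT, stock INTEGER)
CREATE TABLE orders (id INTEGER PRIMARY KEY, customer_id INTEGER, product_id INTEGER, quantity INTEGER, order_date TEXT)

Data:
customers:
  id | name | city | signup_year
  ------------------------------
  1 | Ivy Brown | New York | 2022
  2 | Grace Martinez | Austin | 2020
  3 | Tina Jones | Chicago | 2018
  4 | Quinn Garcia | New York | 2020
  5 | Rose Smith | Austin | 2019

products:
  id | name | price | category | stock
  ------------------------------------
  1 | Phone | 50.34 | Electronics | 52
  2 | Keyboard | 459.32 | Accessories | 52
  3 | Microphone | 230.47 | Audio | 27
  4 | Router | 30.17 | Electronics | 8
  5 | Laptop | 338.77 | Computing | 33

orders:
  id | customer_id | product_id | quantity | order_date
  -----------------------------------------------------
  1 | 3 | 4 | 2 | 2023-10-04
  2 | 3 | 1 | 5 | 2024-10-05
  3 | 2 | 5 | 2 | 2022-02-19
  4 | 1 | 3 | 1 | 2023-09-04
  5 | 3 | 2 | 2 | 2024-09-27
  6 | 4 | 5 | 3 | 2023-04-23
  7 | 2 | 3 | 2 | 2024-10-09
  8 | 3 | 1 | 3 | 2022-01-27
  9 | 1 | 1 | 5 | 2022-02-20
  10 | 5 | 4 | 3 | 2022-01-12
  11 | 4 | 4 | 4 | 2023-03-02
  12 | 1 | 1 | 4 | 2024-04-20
SELECT c.id, p.name AS customer, c.quantity, c.order_date FROM orders c JOIN customers p ON c.customer_id = p.id WHERE p.signup_year < 2020

Execution result:
id | customer | quantity | order_date
1 | Tina Jones | 2 | 2023-10-04
2 | Tina Jones | 5 | 2024-10-05
5 | Tina Jones | 2 | 2024-09-27
8 | Tina Jones | 3 | 2022-01-27
10 | Rose Smith | 3 | 2022-01-12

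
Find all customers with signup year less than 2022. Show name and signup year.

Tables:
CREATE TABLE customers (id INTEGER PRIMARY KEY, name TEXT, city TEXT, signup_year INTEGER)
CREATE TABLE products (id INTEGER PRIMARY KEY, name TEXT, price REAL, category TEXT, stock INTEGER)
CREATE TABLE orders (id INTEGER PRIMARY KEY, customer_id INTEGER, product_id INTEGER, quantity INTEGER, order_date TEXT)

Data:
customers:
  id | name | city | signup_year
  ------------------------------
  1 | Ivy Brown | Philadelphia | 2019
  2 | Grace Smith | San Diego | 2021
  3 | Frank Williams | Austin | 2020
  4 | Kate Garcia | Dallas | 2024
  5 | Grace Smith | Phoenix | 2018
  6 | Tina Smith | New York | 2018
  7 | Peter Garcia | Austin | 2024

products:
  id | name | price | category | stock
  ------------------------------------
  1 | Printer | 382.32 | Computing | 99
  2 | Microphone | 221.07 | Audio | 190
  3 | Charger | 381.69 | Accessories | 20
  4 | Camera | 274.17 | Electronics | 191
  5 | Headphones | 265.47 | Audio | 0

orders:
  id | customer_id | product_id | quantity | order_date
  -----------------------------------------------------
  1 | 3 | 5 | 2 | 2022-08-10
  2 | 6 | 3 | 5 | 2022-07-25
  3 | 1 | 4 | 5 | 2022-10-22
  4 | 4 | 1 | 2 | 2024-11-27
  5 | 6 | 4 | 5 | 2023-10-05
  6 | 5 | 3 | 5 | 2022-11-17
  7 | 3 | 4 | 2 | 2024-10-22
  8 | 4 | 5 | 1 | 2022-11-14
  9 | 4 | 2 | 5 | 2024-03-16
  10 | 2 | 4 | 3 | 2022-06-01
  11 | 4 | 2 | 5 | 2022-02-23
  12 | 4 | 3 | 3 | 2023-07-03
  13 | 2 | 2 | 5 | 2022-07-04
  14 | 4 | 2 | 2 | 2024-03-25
SELECT name, signup_year FROM customers WHERE signup_year < 2022

Execution result:
name | signup_year
Ivy Brown | 2019
Grace Smith | 2021
Frank Williams | 2020
Grace Smith | 2018
Tina Smith | 2018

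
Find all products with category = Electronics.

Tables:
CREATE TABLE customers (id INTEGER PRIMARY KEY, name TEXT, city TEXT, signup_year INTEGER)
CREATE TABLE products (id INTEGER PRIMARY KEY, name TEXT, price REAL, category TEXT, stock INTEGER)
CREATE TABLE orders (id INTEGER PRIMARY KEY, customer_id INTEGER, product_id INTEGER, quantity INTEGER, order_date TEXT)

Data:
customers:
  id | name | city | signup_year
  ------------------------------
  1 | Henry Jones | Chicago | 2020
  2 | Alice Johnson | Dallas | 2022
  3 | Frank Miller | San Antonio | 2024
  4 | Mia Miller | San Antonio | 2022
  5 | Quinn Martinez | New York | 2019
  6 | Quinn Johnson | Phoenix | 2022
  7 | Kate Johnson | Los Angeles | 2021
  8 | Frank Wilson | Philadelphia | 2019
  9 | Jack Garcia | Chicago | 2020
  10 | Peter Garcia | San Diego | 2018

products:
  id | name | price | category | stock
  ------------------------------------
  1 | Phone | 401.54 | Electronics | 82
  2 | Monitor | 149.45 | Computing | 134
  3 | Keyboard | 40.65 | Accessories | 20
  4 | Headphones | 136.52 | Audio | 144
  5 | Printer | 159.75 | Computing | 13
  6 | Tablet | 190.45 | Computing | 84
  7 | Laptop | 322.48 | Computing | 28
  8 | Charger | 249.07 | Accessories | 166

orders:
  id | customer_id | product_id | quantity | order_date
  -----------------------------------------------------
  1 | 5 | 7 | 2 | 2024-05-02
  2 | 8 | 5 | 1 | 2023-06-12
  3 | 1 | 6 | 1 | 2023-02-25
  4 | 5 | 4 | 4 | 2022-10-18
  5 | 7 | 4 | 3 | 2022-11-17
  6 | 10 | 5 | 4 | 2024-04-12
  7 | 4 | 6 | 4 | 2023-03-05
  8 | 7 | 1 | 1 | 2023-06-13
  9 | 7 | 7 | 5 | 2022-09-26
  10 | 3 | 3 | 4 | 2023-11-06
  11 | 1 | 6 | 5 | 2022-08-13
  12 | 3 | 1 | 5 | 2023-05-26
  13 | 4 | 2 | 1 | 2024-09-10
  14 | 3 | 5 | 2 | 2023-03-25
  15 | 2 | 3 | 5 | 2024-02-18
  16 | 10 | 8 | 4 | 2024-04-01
SELECT name, category FROM products WHERE category = 'Electronics'

Execution result:
name | category
Phone | Electronics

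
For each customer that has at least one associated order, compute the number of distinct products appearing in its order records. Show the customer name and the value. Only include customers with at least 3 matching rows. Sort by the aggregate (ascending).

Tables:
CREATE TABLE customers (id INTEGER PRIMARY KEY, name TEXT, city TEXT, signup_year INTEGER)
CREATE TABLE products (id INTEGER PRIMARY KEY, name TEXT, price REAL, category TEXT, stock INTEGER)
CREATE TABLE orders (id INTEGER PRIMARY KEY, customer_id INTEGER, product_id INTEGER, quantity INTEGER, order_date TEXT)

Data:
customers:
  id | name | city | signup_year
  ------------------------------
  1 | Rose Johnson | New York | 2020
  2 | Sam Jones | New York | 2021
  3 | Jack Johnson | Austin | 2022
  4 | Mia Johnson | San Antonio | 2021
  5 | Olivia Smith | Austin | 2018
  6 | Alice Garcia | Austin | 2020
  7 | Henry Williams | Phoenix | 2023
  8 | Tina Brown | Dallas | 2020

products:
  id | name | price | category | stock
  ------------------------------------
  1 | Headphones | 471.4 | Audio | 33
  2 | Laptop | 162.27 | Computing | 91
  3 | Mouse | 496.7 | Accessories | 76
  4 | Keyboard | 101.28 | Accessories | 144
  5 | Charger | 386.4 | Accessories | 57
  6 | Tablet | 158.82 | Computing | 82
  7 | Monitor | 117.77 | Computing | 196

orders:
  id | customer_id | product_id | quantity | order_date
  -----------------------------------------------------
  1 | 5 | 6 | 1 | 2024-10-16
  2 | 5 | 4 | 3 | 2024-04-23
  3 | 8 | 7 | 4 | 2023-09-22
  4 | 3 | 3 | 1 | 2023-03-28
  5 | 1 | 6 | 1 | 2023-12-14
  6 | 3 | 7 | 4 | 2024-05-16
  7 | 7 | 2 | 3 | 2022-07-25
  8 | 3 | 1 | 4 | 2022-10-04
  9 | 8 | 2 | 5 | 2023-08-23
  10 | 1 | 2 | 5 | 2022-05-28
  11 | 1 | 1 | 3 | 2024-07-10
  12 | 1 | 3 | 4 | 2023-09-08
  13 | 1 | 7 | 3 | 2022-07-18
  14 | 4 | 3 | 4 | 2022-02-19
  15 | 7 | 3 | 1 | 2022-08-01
SELECT p.name, COUNT(DISTINCT c.product_id) AS distinct_product_count FROM orders c JOIN customers p ON c.customer_id = p.id GROUP BY p.id, p.name HAVING COUNT(*) >= 3 ORDER BY distinct_product_count ASC

Execution result:
name | distinct_product_count
Jack Johnson | 3
Rose Johnson | 5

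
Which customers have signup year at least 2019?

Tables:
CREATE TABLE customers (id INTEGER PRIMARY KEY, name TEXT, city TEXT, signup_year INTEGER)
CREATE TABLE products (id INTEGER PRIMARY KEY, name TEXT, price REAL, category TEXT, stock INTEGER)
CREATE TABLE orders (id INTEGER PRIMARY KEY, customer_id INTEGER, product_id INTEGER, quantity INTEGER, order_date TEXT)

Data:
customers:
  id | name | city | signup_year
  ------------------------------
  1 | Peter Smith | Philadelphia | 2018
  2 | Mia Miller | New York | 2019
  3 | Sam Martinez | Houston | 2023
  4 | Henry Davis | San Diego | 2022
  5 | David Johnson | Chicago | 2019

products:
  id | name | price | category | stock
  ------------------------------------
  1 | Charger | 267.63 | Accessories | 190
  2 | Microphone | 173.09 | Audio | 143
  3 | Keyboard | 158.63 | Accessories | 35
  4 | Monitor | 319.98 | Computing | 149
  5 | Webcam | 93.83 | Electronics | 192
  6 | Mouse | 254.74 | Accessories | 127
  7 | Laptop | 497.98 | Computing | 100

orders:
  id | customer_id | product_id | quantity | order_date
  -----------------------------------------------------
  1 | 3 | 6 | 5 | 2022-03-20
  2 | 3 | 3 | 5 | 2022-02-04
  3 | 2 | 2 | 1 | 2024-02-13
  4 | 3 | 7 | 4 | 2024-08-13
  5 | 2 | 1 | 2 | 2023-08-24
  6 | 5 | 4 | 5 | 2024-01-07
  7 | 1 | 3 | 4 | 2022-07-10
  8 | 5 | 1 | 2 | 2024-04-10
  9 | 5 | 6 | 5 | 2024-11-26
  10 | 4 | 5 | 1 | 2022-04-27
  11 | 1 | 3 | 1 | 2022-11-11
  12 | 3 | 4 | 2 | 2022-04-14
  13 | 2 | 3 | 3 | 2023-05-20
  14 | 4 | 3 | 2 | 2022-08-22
SELECT name, signup_year FROM customers WHERE signup_year >= 2019

Execution result:
name | signup_year
Mia Miller | 2019
Sam Martinez | 2023
Henry Davis | 2022
David Johnson | 2019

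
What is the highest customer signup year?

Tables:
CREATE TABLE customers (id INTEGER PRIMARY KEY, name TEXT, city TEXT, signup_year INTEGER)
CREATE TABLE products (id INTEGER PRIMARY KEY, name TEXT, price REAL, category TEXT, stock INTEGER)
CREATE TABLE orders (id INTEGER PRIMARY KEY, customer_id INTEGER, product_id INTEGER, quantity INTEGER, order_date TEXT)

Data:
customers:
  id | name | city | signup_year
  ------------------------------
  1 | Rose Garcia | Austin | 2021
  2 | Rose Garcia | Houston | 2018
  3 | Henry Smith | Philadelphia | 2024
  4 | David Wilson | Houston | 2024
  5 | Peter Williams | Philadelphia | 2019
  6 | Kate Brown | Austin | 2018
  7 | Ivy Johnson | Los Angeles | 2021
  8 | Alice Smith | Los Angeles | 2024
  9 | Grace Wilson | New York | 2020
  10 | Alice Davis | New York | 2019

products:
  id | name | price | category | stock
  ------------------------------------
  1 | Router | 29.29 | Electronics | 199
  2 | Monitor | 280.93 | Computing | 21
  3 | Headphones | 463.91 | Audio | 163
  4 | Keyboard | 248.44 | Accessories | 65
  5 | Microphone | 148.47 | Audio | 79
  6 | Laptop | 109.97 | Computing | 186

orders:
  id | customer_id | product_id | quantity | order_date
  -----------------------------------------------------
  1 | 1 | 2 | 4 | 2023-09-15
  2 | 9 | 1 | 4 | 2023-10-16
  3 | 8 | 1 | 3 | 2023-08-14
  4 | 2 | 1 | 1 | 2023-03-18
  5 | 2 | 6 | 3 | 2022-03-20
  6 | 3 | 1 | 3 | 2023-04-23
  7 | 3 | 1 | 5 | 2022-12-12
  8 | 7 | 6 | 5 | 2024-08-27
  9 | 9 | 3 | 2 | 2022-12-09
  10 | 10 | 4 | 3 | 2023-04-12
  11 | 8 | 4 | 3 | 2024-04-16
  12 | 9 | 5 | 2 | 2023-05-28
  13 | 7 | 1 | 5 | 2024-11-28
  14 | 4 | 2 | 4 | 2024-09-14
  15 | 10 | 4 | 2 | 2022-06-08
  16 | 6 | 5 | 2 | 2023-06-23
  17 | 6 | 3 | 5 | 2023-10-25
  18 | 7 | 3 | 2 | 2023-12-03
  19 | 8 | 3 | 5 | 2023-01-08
SELECT MAX(signup_year) FROM customers

Execution result:
2024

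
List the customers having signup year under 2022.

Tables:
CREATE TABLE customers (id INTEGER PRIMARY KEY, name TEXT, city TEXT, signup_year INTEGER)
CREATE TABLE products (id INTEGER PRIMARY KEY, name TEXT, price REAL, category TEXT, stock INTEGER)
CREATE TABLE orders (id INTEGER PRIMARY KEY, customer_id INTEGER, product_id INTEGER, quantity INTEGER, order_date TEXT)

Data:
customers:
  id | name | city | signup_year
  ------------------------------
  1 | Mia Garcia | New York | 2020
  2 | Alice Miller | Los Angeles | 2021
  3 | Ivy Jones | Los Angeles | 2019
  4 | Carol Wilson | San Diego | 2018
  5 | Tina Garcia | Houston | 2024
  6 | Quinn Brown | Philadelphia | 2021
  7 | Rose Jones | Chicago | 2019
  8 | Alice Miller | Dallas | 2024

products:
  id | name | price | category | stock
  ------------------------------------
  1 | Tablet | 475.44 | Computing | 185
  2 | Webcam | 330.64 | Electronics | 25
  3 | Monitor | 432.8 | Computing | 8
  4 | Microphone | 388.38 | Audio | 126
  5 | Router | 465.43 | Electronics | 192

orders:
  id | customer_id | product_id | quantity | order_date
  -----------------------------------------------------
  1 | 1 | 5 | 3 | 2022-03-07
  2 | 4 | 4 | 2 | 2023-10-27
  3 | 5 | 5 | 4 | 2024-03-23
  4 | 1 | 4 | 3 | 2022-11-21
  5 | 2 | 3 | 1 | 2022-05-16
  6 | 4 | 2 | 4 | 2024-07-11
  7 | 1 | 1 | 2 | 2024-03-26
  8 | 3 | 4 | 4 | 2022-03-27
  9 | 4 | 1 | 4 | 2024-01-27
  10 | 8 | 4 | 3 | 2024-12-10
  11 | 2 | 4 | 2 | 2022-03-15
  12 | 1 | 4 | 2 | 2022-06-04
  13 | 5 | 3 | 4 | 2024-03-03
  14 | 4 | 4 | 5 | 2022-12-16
SELECT name, signup_year FROM customers WHERE signup_year < 2022

Execution result:
name | signup_year
Mia Garcia | 2020
Alice Miller | 2021
Ivy Jones | 2019
Carol Wilson | 2018
Quinn Brown | 2021
Rose Jones | 2019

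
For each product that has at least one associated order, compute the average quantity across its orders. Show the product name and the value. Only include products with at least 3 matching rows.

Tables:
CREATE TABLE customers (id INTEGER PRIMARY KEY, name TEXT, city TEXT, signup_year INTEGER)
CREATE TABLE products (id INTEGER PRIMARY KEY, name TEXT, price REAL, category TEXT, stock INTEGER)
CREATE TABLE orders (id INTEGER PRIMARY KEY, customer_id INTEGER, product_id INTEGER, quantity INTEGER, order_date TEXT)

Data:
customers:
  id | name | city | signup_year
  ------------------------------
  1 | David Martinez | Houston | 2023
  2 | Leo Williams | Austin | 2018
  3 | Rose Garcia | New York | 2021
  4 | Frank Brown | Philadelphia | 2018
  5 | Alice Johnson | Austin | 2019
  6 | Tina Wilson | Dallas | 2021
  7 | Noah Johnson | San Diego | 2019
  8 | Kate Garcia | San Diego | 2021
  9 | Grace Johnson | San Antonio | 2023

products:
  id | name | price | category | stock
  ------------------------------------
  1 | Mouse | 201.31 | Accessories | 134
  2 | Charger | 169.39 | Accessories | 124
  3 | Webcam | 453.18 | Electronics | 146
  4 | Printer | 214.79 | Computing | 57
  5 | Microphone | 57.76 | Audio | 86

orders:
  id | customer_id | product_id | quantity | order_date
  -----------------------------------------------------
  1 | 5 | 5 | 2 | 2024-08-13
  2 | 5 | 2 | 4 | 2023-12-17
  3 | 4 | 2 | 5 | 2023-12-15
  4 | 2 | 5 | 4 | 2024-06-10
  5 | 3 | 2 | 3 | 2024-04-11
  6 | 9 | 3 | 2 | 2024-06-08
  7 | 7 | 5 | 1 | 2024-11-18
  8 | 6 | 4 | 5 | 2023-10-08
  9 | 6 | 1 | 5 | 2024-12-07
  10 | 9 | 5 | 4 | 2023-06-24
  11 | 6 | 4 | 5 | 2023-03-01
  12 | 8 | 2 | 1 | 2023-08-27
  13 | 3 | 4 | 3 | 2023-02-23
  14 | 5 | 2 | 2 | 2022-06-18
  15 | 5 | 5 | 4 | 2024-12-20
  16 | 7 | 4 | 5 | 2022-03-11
SELECT p.name, AVG(c.quantity) AS avg_quantity FROM orders c JOIN products p ON c.product_id = p.id GROUP BY p.id, p.name HAVING COUNT(*) >= 3

Execution result:
name | avg_quantity
Charger | 3.00
Printer | 4.50
Microphone | 3.00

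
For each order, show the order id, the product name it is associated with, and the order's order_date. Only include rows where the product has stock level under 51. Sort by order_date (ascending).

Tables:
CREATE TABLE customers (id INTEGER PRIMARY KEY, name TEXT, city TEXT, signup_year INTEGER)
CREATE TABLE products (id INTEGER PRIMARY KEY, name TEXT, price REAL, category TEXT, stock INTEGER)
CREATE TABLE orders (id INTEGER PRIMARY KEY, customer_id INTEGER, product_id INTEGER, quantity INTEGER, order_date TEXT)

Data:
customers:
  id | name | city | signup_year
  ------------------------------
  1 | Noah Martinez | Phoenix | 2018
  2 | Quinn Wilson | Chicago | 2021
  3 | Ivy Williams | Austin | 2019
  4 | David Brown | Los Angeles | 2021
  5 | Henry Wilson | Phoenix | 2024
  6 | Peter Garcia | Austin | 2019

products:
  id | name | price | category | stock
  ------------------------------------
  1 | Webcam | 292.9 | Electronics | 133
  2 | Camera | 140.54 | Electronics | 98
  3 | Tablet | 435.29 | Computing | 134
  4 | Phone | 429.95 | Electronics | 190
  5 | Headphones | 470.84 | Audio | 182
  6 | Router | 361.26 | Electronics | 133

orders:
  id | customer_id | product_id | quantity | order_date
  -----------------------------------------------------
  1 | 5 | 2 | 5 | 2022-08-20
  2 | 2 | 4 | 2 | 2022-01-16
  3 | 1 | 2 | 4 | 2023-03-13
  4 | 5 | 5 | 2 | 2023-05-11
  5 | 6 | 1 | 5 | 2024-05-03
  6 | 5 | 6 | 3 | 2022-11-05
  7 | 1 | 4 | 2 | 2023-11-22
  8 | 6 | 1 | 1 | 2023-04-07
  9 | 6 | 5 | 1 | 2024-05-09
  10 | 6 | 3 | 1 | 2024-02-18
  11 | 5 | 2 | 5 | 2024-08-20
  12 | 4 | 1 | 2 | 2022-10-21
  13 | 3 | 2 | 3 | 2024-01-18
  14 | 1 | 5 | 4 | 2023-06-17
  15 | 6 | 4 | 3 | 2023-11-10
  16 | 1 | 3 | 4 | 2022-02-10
SELECT c.id, p.name AS product, c.order_date FROM orders c JOIN products p ON c.product_id = p.id WHERE p.stock < 51 ORDER BY c.order_date ASC

Execution result:
(no rows)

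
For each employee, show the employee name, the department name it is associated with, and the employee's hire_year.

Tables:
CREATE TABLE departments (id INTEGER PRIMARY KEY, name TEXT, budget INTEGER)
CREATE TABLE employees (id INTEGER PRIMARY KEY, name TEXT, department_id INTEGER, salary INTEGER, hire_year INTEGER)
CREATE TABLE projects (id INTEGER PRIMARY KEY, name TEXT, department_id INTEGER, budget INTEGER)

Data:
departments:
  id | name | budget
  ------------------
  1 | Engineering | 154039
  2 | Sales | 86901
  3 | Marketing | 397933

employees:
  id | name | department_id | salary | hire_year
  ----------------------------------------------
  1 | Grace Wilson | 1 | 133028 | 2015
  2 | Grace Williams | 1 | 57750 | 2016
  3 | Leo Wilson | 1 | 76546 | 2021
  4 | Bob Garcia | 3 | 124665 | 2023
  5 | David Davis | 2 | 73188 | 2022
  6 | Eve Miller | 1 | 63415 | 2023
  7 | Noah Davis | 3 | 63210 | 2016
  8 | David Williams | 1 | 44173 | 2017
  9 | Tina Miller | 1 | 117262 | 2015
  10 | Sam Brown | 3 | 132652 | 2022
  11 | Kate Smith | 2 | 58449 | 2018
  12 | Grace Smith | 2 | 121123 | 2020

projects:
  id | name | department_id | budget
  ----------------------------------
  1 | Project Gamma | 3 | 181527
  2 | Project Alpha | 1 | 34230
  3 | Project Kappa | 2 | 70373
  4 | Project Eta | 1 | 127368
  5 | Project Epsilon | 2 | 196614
SELECT c.name, p.name AS department, c.hire_year FROM employees c JOIN departments p ON c.department_id = p.id

Execution result:
name | department | hire_year
Grace Wilson | Engineering | 2015
Grace Williams | Engineering | 2016
Leo Wilson | Engineering | 2021
Bob Garcia | Marketing | 2023
David Davis | Sales | 2022
Eve Miller | Engineering | 2023
Noah Davis | Marketing | 2016
David Williams | Engineering | 2017
Tina Miller | Engineering | 2015
Sam Brown | Marketing | 2022
Kate Smith | Sales | 2018
Grace Smith | Sales | 2020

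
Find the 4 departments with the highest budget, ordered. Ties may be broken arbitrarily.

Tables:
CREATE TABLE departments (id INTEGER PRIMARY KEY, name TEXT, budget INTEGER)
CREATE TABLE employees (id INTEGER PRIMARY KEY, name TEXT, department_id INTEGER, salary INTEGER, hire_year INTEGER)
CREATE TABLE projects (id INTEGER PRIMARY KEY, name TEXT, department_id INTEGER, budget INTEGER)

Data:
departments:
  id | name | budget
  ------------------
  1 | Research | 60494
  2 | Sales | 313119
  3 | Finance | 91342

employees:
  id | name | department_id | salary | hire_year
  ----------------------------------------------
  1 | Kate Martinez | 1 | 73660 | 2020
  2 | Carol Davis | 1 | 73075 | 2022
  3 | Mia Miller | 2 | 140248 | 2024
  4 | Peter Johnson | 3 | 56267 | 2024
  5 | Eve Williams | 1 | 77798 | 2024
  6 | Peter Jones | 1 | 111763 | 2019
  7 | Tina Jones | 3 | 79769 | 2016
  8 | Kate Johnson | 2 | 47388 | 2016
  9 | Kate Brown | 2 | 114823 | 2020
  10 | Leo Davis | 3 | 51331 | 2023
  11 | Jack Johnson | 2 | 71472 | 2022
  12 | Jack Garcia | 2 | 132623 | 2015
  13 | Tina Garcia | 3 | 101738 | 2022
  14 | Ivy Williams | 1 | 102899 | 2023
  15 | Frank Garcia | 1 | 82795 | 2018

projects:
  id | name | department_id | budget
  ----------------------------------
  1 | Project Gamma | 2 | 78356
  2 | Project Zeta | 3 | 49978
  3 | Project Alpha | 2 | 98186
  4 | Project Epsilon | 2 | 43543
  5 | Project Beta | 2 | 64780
SELECT name, budget FROM departments ORDER BY budget DESC LIMIT 4

Execution result:
name | budget
Sales | 313119
Finance | 91342
Research | 60494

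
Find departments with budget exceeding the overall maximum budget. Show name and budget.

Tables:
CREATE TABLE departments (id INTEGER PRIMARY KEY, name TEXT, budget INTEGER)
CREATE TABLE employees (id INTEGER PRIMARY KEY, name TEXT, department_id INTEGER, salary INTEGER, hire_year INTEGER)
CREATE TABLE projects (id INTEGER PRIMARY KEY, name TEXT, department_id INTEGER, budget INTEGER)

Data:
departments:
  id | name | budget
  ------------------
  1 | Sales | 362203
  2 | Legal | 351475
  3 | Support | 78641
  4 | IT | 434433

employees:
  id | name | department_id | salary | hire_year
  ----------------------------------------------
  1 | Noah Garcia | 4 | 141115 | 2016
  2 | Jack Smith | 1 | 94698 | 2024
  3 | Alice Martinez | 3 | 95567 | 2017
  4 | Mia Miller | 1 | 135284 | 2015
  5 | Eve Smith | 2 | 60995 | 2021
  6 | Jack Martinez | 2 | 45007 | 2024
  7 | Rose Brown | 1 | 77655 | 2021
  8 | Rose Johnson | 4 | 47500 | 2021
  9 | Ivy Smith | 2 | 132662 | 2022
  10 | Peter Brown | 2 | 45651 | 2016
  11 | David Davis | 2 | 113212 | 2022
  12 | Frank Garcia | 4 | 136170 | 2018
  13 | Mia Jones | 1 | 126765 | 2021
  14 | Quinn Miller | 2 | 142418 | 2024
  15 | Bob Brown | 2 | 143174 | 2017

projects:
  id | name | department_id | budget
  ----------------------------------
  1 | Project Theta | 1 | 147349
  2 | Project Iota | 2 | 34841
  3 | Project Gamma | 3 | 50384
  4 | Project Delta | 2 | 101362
SELECT name, budget FROM departments WHERE budget > (SELECT MAX(budget) FROM departments)

Execution result:
(no rows)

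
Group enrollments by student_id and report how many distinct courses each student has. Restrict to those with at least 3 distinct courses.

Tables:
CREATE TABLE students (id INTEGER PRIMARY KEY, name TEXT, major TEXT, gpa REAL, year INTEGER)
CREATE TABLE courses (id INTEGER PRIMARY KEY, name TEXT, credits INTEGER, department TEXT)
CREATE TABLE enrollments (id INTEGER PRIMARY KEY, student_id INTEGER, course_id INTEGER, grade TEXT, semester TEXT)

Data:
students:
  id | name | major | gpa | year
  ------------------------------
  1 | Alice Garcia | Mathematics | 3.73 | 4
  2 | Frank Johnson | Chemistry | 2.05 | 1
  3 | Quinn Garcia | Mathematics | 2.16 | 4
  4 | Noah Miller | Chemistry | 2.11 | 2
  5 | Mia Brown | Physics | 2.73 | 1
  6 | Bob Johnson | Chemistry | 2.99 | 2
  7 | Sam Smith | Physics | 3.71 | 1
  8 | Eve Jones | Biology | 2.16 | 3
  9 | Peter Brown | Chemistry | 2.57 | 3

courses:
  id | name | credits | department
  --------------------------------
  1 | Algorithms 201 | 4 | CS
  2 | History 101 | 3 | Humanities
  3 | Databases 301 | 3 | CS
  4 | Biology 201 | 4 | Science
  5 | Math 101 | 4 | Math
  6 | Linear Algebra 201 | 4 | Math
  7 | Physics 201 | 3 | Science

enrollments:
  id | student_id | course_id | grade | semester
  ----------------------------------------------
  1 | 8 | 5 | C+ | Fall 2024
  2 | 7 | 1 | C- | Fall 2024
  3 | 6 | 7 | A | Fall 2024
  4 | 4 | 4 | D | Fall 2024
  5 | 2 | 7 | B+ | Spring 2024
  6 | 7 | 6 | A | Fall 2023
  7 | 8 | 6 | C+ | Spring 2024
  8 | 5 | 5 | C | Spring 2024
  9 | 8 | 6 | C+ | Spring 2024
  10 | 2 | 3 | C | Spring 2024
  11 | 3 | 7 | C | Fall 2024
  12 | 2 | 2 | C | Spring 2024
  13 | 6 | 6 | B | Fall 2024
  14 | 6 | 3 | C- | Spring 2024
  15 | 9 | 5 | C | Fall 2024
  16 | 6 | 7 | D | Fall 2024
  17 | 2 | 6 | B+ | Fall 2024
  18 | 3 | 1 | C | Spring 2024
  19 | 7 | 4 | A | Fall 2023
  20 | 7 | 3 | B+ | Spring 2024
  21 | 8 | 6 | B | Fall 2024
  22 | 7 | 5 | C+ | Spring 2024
SELECT student_id, COUNT(DISTINCT course_id) AS distinct_course_count FROM enrollments GROUP BY student_id HAVING COUNT(DISTINCT course_id) >= 3

Execution result:
student_id | distinct_course_count
2 | 4
6 | 3
7 | 5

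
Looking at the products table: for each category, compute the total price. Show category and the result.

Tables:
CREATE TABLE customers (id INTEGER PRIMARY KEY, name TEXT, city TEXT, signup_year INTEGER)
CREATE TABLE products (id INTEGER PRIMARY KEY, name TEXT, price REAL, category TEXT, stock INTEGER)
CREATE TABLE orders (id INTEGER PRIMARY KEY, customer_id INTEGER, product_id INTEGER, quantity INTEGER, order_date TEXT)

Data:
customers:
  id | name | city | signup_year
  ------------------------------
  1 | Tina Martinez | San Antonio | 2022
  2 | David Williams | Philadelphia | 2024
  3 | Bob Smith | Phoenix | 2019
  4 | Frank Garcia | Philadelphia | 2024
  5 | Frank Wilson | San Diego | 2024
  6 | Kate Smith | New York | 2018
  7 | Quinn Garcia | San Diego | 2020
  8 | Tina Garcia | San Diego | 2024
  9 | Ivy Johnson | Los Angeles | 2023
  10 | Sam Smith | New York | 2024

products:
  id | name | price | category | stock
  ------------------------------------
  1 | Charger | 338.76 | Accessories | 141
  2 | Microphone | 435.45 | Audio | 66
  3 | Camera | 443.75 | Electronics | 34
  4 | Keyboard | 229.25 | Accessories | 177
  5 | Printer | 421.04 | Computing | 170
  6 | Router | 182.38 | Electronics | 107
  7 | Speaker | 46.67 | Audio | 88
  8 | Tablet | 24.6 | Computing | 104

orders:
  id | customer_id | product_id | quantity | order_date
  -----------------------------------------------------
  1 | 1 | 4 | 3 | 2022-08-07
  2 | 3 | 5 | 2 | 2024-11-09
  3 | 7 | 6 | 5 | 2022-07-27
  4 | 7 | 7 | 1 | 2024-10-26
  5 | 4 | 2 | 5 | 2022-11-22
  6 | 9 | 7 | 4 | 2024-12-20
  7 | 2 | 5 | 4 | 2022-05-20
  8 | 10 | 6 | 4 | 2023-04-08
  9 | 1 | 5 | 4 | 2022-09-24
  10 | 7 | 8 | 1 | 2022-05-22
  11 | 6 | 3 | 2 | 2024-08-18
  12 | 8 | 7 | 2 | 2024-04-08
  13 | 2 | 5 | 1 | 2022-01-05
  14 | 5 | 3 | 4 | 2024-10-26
SELECT category, SUM(price) AS sum_price FROM products GROUP BY category

Execution result:
category | sum_price
Accessories | 568.01
Audio | 482.12
Computing | 445.64
Electronics | 626.13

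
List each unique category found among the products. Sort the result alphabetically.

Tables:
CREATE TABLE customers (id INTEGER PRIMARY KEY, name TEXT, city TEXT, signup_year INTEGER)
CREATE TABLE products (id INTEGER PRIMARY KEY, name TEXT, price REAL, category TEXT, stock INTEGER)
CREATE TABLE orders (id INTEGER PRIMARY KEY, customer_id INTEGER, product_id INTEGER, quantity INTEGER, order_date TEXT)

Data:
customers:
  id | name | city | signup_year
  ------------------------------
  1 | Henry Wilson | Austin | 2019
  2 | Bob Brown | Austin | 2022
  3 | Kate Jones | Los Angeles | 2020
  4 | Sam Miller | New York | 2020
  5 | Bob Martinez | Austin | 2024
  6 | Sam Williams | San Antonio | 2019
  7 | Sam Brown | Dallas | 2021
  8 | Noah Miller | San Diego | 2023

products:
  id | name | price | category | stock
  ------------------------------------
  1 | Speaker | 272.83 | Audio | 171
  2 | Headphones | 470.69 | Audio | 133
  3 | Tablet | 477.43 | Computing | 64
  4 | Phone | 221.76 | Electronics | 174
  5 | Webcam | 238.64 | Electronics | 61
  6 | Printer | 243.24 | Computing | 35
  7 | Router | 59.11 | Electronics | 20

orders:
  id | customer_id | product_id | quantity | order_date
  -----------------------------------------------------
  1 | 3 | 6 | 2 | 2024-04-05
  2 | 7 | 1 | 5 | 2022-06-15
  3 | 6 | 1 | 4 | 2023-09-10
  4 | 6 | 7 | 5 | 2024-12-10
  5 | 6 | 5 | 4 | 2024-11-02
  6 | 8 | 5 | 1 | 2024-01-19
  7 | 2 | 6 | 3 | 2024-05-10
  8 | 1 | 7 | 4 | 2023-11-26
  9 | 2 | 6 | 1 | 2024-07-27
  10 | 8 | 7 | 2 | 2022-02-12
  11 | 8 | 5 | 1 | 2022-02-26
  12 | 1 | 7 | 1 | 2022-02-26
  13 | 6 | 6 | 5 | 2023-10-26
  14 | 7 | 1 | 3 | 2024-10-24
SELECT DISTINCT category FROM products ORDER BY category

Execution result:
category
Audio
Computing
Electronics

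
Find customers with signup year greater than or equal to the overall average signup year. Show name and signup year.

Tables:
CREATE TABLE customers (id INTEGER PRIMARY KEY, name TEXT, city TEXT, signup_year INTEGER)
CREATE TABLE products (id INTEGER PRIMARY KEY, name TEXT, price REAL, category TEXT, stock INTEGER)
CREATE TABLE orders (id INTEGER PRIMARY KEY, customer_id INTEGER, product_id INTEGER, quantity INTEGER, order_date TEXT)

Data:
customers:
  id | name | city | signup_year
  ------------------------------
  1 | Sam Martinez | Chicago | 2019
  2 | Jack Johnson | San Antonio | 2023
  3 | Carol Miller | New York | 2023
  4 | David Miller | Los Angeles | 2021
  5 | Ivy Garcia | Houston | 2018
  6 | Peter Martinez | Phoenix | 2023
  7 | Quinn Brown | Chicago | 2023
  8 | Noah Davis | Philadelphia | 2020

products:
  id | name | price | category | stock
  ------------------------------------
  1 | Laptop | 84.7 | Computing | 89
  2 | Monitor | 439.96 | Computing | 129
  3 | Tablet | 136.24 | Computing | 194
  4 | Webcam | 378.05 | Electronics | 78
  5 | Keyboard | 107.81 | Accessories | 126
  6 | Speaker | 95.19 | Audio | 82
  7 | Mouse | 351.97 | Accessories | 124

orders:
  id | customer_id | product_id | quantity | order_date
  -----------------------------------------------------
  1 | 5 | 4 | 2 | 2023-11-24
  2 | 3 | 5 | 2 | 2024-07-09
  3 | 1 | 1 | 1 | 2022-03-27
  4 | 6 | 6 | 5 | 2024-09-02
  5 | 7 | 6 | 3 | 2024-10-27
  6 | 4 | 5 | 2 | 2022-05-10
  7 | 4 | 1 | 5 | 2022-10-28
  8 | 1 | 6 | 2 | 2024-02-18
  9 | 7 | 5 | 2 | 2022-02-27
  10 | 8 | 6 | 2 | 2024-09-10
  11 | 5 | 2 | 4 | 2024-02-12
SELECT name, signup_year FROM customers WHERE signup_year >= (SELECT AVG(signup_year) FROM customers)

Execution result:
name | signup_year
Jack Johnson | 2023
Carol Miller | 2023
Peter Martinez | 2023
Quinn Brown | 2023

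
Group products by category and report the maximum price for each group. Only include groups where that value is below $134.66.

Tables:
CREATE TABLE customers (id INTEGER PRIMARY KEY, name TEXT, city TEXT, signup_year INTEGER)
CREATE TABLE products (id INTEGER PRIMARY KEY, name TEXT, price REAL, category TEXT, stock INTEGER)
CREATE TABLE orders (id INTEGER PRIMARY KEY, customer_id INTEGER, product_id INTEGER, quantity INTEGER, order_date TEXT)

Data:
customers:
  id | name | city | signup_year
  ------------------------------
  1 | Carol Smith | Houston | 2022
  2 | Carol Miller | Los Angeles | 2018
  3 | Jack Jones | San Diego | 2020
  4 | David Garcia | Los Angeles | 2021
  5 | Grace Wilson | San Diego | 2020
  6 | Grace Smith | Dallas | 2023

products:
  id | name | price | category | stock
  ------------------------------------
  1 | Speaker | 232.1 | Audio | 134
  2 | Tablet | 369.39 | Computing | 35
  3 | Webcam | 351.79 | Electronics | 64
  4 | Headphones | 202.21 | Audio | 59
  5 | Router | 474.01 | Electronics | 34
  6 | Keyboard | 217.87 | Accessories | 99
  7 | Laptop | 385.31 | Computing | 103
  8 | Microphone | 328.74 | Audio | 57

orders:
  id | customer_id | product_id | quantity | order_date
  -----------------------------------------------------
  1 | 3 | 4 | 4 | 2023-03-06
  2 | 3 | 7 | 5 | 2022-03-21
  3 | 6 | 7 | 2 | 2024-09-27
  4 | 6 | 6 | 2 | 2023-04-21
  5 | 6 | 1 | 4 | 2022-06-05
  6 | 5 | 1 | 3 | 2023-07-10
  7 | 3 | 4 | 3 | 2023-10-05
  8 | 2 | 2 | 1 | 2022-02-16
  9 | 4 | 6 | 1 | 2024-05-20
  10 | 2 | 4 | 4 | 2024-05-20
SELECT category, MAX(price) AS max_price FROM products GROUP BY category HAVING MAX(price) < 134.66

Execution result:
(no rows)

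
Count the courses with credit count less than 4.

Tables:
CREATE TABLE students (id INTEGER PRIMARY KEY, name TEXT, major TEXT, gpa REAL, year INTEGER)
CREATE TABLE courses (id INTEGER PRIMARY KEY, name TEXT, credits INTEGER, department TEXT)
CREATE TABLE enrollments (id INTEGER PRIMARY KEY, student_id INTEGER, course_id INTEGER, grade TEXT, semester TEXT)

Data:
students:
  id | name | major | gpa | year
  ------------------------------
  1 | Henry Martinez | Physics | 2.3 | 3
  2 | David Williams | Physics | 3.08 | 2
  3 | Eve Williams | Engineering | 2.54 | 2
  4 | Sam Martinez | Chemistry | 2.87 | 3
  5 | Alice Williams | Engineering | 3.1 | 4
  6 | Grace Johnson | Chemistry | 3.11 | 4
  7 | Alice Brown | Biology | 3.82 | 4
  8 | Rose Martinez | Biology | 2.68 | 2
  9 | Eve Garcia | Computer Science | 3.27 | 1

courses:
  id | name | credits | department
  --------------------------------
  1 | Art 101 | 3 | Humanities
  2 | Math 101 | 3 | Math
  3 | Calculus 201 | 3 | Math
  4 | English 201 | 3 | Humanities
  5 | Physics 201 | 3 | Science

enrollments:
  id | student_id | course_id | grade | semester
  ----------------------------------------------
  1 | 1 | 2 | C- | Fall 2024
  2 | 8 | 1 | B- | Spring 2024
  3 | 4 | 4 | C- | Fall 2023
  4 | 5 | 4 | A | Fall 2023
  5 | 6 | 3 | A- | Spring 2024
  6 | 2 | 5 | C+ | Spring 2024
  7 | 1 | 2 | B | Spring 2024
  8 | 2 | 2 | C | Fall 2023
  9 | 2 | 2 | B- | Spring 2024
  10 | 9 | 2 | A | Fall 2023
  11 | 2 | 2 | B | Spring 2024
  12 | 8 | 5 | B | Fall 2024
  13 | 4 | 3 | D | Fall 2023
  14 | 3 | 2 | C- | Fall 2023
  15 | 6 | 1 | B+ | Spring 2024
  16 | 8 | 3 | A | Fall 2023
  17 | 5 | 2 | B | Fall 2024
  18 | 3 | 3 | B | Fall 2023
SELECT COUNT(*) FROM courses WHERE credits < 4

Execution result:
5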